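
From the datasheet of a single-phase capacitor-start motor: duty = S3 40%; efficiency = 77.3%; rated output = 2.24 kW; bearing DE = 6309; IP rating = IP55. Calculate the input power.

P_out = 2240 W
P_in = P_out/η = 2240/0.773 = 2898 W = 2.9 kW

2.9 kW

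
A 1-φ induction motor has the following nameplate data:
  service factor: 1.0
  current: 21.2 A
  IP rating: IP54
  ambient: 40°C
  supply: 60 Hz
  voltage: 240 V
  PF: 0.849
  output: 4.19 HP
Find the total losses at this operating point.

P_in = V·I·cosφ = 240×21.2×0.849 = 4320 W
P_out = 4.19×746 = 3126 W
Losses = P_in − P_out = 4320 − 3126 = 1194 W

1190 W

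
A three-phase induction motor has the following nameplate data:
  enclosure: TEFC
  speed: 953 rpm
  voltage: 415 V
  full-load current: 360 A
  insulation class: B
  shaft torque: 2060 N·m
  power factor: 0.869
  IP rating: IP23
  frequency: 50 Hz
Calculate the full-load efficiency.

ω = 2π × 953/60 = 99.8 rad/s; P_out = τω = 2060 × 99.8 = 205588 W
P_in = √3·V_L·I_L·cosφ = 1.732 × 415 × 360 × 0.869 = 224863 W
η = P_out / P_in = 205588 / 224863 = 0.914 = 91.4%

91.4 %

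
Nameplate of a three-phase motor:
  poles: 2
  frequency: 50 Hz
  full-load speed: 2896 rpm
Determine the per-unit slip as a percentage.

n_s = 120f/p = 120×50/2 = 3000 rpm
s = (n_s − n)/n_s = (3000 − 2896)/3000 = 0.0347

3.5 %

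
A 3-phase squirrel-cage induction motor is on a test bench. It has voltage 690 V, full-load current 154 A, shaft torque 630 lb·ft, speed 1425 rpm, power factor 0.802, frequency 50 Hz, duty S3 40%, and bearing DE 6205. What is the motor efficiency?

τ = 630 lb·ft × 1.356 = 854.3 N·m
ω = 2π × 1425/60 = 149.2 rad/s; P_out = τω = 854.3 × 149.2 = 127462 W
P_in = √3·V_L·I_L·cosφ = 1.732 × 690 × 154 × 0.802 = 147602 W
η = P_out / P_in = 127462 / 147602 = 0.864 = 86.4%

86.4 %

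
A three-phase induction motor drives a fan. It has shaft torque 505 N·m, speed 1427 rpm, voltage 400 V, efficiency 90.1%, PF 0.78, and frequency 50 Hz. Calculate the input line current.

ω = 2π×1427/60 = 149.4 rad/s; P_out = τω = 505 × 149.4 = 75447 W
P_in = P_out / η = 75447 / 0.901 = 83737 W
I_L = P_in / (√3·V_L·cosφ) = 83737 / (1.732 × 400 × 0.78) = 155 A

155 A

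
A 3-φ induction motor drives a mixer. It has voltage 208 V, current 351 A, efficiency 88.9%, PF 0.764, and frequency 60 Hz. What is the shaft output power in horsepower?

P_in = √3·V·I·cosφ = 1.732 × 208 × 351 × 0.764 = 96608 W
P_out = η·P_in = 0.889 × 96608 = 85885 W
= 85885/746 = 115 HP

115 HP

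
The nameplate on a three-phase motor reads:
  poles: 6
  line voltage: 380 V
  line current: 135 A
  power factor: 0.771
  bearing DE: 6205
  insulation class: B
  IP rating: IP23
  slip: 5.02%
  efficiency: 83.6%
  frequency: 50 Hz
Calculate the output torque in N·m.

576 N·m

P_in = √3·V·I·cosφ = 1.732 × 380 × 135 × 0.771 = 68505 W
P_out = η·P_in = 0.836 × 68505 = 57270 W
n_s = 120×50/6 = 1000 rpm; n = 1000×(1−0.0502) = 950 rpm
ω = 2π×950/60 = 99.48 rad/s
τ = P_out/ω = 57270/99.48 = 576 N·m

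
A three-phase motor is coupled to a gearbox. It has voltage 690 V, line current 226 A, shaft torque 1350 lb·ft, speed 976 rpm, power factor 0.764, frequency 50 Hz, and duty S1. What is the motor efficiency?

τ = 1350 lb·ft × 1.356 = 1831 N·m
ω = 2π × 976/60 = 102.2 rad/s; P_out = τω = 1831 × 102.2 = 187128 W
P_in = √3·V_L·I_L·cosφ = 1.732 × 690 × 226 × 0.764 = 206347 W
η = P_out / P_in = 187128 / 206347 = 0.907 = 90.7%

90.7 %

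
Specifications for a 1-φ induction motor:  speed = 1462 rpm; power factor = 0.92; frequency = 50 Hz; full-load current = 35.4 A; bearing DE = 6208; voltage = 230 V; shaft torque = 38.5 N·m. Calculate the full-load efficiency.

ω = 2π × 1462/60 = 153.1 rad/s; P_out = τω = 38.5 × 153.1 = 5894 W
P_in = V·I·cosφ = 230 × 35.4 × 0.92 = 7491 W
η = P_out / P_in = 5894 / 7491 = 0.787 = 78.7%

78.7 %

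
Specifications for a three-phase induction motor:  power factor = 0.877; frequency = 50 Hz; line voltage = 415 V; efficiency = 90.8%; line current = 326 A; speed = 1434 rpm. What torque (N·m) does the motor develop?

1240 N·m

P_in = √3·V·I·cosφ = 1.732 × 415 × 326 × 0.877 = 205501 W
P_out = η·P_in = 0.908 × 205501 = 186595 W
n = 1434 rpm
ω = 2π×1434/60 = 150.2 rad/s
τ = P_out/ω = 186595/150.2 = 1240 N·m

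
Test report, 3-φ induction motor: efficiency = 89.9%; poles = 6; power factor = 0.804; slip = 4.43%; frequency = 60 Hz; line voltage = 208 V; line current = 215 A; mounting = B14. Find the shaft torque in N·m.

P_in = √3·V·I·cosφ = 1.732 × 208 × 215 × 0.804 = 62274 W
P_out = η·P_in = 0.899 × 62274 = 55984 W
n_s = 120×60/6 = 1200 rpm; n = 1200×(1−0.0443) = 1147 rpm
ω = 2π×1147/60 = 120.1 rad/s
τ = P_out/ω = 55984/120.1 = 466 N·m

466 N·m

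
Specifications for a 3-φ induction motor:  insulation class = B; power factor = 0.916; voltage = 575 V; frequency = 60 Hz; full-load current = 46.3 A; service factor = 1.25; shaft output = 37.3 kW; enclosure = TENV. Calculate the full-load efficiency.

P_out = 37.3 kW = 37300 W
P_in = √3·V_L·I_L·cosφ = 1.732 × 575 × 46.3 × 0.916 = 42237 W
η = P_out / P_in = 37300 / 42237 = 0.883 = 88.3%

88.3 %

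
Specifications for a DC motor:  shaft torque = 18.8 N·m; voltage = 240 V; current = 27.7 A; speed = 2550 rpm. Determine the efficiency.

75.5 %

ω = 2π × 2550/60 = 267 rad/s; P_out = τω = 18.8 × 267 = 5020 W
P_in = V·I = 240 × 27.7 = 6648 W
η = P_out / P_in = 5020 / 6648 = 0.755 = 75.5%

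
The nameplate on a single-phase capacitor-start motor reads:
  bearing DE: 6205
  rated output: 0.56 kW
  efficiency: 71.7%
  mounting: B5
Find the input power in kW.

P_out = 560 W
P_in = P_out/η = 560/0.717 = 781 W = 0.781 kW

0.781 kW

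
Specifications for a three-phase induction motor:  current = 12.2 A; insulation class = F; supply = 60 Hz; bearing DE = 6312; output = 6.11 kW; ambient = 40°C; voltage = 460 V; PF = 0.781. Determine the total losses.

P_in = √3·V·I·cosφ = 1.732×460×12.2×0.781 = 7591 W
P_out = 6110 W
Losses = P_in − P_out = 7591 − 6110 = 1481 W

1.48 kW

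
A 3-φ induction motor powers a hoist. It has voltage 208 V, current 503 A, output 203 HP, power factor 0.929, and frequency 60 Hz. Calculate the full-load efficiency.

90.0 %

P_out = 203 × 746 = 151438 W
P_in = √3·V_L·I_L·cosφ = 1.732 × 208 × 503 × 0.929 = 168343 W
η = P_out / P_in = 151438 / 168343 = 0.900 = 90.0%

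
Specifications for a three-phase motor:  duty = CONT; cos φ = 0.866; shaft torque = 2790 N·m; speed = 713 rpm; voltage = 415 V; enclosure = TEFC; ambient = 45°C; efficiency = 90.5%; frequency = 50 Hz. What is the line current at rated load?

ω = 2π×713/60 = 74.67 rad/s; P_out = τω = 2790 × 74.67 = 208329 W
P_in = P_out / η = 208329 / 0.905 = 230198 W
I_L = P_in / (√3·V_L·cosφ) = 230198 / (1.732 × 415 × 0.866) = 370 A

370 A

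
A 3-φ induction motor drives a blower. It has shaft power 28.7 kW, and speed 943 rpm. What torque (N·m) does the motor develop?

291 N·m

ω = 2π × 943/60 = 98.75 rad/s
τ = P/ω = 28700/98.75 = 291 N·m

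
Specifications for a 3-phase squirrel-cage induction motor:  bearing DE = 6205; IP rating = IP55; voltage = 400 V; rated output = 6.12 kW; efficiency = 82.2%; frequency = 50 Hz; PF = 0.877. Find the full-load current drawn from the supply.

P_out = 6.12 kW = 6120 W
P_in = P_out / η = 6120 / 0.822 = 7445 W
I_L = P_in / (√3·V_L·cosφ) = 7445 / (1.732 × 400 × 0.877) = 12.3 A

12.3 A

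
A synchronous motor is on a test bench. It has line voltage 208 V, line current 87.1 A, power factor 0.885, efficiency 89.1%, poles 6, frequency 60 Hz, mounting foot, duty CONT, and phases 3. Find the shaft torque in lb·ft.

P_in = √3·V·I·cosφ = 1.732 × 208 × 87.1 × 0.885 = 27770 W
P_out = η·P_in = 0.891 × 27770 = 24743 W
n = n_s = 120×60/6 = 1200 rpm (synchronous)
ω = 2π×1200/60 = 125.7 rad/s
τ = P_out/ω = 24743/125.7 = 196.8 N·m
In lb·ft: 196.8/1.356 = 145 lb·ft

145 lb·ft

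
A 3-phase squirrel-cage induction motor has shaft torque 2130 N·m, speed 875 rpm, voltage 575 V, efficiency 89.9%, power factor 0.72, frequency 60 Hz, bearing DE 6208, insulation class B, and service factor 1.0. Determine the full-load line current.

303 A

ω = 2π×875/60 = 91.63 rad/s; P_out = τω = 2130 × 91.63 = 195172 W
P_in = P_out / η = 195172 / 0.899 = 217099 W
I_L = P_in / (√3·V_L·cosφ) = 217099 / (1.732 × 575 × 0.72) = 303 A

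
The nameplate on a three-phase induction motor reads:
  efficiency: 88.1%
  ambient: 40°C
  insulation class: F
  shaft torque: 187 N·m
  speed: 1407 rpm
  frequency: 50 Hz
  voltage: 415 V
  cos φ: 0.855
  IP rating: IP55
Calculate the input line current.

50.9 A

ω = 2π×1407/60 = 147.3 rad/s; P_out = τω = 187 × 147.3 = 27545 W
P_in = P_out / η = 27545 / 0.881 = 31266 W
I_L = P_in / (√3·V_L·cosφ) = 31266 / (1.732 × 415 × 0.855) = 50.9 A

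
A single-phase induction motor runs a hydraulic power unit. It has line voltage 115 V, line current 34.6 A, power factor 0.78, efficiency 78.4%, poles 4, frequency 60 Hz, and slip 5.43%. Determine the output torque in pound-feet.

P_in = V·I·cosφ = 115 × 34.6 × 0.78 = 3104 W
P_out = η·P_in = 0.784 × 3104 = 2434 W
n_s = 120×60/4 = 1800 rpm; n = 1800×(1−0.0543) = 1702 rpm
ω = 2π×1702/60 = 178.2 rad/s
τ = P_out/ω = 2434/178.2 = 13.66 N·m
In lb·ft: 13.66/1.356 = 10.1 lb·ft

10.1 lb·ft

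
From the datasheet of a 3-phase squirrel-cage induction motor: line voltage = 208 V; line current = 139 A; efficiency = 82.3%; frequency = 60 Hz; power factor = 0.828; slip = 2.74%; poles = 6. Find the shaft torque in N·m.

P_in = √3·V·I·cosφ = 1.732 × 208 × 139 × 0.828 = 41463 W
P_out = η·P_in = 0.823 × 41463 = 34124 W
n_s = 120×60/6 = 1200 rpm; n = 1200×(1−0.0274) = 1167 rpm
ω = 2π×1167/60 = 122.2 rad/s
τ = P_out/ω = 34124/122.2 = 279 N·m

279 N·m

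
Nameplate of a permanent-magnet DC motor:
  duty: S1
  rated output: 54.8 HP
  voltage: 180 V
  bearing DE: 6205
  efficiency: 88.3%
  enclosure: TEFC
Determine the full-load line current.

P_out = 54.8 × 746 = 40881 W
P_in = P_out / η = 40881 / 0.883 = 46298 W
I = P_in / V = 46298 / 180 = 257 A

257 A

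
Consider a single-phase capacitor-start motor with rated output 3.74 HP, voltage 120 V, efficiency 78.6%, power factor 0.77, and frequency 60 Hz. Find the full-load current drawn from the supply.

P_out = 3.74 × 746 = 2790 W
P_in = P_out / η = 2790 / 0.786 = 3550 W
I = P_in / (V·cosφ) = 3550 / (120 × 0.77) = 38.4 A

38.4 A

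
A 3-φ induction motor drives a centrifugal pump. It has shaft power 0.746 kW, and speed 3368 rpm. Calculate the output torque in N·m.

ω = 2π × 3368/60 = 352.7 rad/s
τ = P/ω = 746/352.7 = 2.12 N·m

2.12 N·m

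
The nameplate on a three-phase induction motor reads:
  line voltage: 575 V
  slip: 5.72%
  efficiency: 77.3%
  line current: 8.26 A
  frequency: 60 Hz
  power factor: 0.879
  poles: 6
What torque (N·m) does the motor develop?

P_in = √3·V·I·cosφ = 1.732 × 575 × 8.26 × 0.879 = 7231 W
P_out = η·P_in = 0.773 × 7231 = 5590 W
n_s = 120×60/6 = 1200 rpm; n = 1200×(1−0.0572) = 1131 rpm
ω = 2π×1131/60 = 118.4 rad/s
τ = P_out/ω = 5590/118.4 = 47.2 N·m

47.2 N·m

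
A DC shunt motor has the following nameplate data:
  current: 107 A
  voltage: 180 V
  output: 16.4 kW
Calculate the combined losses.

P_in = V·I = 180×107 = 19260 W
P_out = 16400 W
Losses = P_in − P_out = 19260 − 16400 = 2860 W

2.86 kW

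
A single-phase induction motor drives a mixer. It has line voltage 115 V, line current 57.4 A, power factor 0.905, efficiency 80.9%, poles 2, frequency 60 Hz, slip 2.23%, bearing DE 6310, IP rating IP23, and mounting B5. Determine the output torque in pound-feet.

P_in = V·I·cosφ = 115 × 57.4 × 0.905 = 5974 W
P_out = η·P_in = 0.809 × 5974 = 4833 W
n_s = 120×60/2 = 3600 rpm; n = 3600×(1−0.0223) = 3520 rpm
ω = 2π×3520/60 = 368.6 rad/s
τ = P_out/ω = 4833/368.6 = 13.11 N·m
In lb·ft: 13.11/1.356 = 9.67 lb·ft

9.67 lb·ft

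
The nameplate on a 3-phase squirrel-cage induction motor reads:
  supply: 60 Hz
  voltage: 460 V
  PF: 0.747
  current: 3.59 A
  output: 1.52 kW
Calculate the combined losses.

P_in = √3·V·I·cosφ = 1.732×460×3.59×0.747 = 2137 W
P_out = 1520 W
Losses = P_in − P_out = 2137 − 1520 = 617 W

617 W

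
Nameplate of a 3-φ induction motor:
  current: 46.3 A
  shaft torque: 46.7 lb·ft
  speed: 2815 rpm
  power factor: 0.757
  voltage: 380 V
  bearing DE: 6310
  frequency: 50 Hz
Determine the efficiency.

80.9 %

τ = 46.7 lb·ft × 1.356 = 63.33 N·m
ω = 2π × 2815/60 = 294.8 rad/s; P_out = τω = 63.33 × 294.8 = 18670 W
P_in = √3·V_L·I_L·cosφ = 1.732 × 380 × 46.3 × 0.757 = 23068 W
η = P_out / P_in = 18670 / 23068 = 0.809 = 80.9%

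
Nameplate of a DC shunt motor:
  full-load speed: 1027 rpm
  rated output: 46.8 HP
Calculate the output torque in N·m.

325 N·m

P_out = 46.8 × 746 = 34913 W
ω = 2π × 1027/60 = 107.5 rad/s
τ = P_out/ω = 34913/107.5 = 325 N·m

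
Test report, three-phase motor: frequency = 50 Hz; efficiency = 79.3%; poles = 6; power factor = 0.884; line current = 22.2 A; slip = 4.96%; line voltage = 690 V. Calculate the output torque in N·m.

187 N·m

P_in = √3·V·I·cosφ = 1.732 × 690 × 22.2 × 0.884 = 23453 W
P_out = η·P_in = 0.793 × 23453 = 18598 W
n_s = 120×50/6 = 1000 rpm; n = 1000×(1−0.0496) = 950 rpm
ω = 2π×950/60 = 99.48 rad/s
τ = P_out/ω = 18598/99.48 = 187 N·m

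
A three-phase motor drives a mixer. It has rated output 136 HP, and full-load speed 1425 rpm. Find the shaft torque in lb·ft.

P_out = 136 × 746 = 101456 W
ω = 2π × 1425/60 = 149.2 rad/s
τ = P_out/ω = 101456/149.2 = 680 N·m
In lb·ft: 680/1.356 = 501 lb·ft

501 lb·ft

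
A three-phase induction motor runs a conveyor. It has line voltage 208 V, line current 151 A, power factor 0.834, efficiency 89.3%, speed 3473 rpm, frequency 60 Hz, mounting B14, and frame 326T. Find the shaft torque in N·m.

P_in = √3·V·I·cosφ = 1.732 × 208 × 151 × 0.834 = 45368 W
P_out = η·P_in = 0.893 × 45368 = 40514 W
n = 3473 rpm
ω = 2π×3473/60 = 363.7 rad/s
τ = P_out/ω = 40514/363.7 = 111 N·m

111 N·m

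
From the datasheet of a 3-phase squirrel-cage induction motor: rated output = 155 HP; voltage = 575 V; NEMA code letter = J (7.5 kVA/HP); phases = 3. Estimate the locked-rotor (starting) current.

S_LR = 7.5 × 155 = 1162.5 kVA
I_LR = S_LR/(√3·V_L) = 1162500/(1.732×575) = 1170 A

1170 A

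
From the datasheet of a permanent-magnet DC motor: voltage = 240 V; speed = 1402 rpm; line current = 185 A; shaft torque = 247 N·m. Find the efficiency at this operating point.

ω = 2π × 1402/60 = 146.8 rad/s; P_out = τω = 247 × 146.8 = 36260 W
P_in = V·I = 240 × 185 = 44400 W
η = P_out / P_in = 36260 / 44400 = 0.817 = 81.7%

81.7 %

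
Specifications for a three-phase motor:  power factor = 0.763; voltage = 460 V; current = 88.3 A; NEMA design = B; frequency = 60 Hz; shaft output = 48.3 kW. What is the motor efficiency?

90.0 %

P_out = 48.3 kW = 48300 W
P_in = √3·V_L·I_L·cosφ = 1.732 × 460 × 88.3 × 0.763 = 53677 W
η = P_out / P_in = 48300 / 53677 = 0.900 = 90.0%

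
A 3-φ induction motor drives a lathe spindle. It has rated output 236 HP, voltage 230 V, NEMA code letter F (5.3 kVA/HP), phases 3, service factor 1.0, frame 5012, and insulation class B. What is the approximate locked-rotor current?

S_LR = 5.3 × 236 = 1250.8 kVA
I_LR = S_LR/(√3·V_L) = 1250800/(1.732×230) = 3140 A

3140 A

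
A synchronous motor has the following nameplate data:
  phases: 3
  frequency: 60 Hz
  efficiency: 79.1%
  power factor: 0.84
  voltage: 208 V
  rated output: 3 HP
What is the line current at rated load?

P_out = 3 × 746 = 2238 W
P_in = P_out / η = 2238 / 0.791 = 2829 W
I_L = P_in / (√3·V_L·cosφ) = 2829 / (1.732 × 208 × 0.84) = 9.35 A

9.35 A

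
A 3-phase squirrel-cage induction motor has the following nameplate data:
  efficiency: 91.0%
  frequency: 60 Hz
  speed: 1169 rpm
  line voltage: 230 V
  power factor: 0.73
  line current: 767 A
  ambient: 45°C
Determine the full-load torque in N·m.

1660 N·m

P_in = √3·V·I·cosφ = 1.732 × 230 × 767 × 0.73 = 223046 W
P_out = η·P_in = 0.91 × 223046 = 202972 W
n = 1169 rpm
ω = 2π×1169/60 = 122.4 rad/s
τ = P_out/ω = 202972/122.4 = 1660 N·m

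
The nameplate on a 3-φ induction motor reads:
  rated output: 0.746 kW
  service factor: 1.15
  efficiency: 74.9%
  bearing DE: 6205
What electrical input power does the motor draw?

0.996 kW

P_out = 746 W
P_in = P_out/η = 746/0.749 = 996 W = 0.996 kW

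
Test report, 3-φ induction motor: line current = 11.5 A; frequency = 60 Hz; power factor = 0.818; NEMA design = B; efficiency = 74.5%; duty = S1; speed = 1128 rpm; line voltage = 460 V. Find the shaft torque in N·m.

P_in = √3·V·I·cosφ = 1.732 × 460 × 11.5 × 0.818 = 7495 W
P_out = η·P_in = 0.745 × 7495 = 5584 W
n = 1128 rpm
ω = 2π×1128/60 = 118.1 rad/s
τ = P_out/ω = 5584/118.1 = 47.3 N·m

47.3 N·m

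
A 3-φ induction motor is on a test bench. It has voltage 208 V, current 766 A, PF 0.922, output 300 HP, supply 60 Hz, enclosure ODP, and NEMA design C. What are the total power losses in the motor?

P_in = √3·V·I·cosφ = 1.732×208×766×0.922 = 254432 W
P_out = 300×746 = 223800 W
Losses = P_in − P_out = 254432 − 223800 = 30632 W

30600 W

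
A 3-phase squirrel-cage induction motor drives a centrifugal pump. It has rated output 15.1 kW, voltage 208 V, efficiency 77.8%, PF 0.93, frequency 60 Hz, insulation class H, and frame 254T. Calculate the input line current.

57.9 A

P_out = 15.1 kW = 15100 W
P_in = P_out / η = 15100 / 0.778 = 19409 W
I_L = P_in / (√3·V_L·cosφ) = 19409 / (1.732 × 208 × 0.93) = 57.9 A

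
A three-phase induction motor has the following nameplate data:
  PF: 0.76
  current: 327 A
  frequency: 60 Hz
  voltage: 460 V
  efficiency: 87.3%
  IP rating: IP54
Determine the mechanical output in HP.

232 HP

P_in = √3·V·I·cosφ = 1.732 × 460 × 327 × 0.76 = 198001 W
P_out = η·P_in = 0.873 × 198001 = 172855 W
= 172855/746 = 232 HP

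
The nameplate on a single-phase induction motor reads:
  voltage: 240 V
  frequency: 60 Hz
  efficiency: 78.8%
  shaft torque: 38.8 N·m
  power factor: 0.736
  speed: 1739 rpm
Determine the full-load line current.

ω = 2π×1739/60 = 182.1 rad/s; P_out = τω = 38.8 × 182.1 = 7065 W
P_in = P_out / η = 7065 / 0.788 = 8966 W
I = P_in / (V·cosφ) = 8966 / (240 × 0.736) = 50.8 A

50.8 A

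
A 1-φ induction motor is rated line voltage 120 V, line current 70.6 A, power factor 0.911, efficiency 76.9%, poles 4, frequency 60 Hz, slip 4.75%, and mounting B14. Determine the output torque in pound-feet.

P_in = V·I·cosφ = 120 × 70.6 × 0.911 = 7718 W
P_out = η·P_in = 0.769 × 7718 = 5935 W
n_s = 120×60/4 = 1800 rpm; n = 1800×(1−0.0475) = 1715 rpm
ω = 2π×1715/60 = 179.6 rad/s
τ = P_out/ω = 5935/179.6 = 33.05 N·m
In lb·ft: 33.05/1.356 = 24.4 lb·ft

24.4 lb·ft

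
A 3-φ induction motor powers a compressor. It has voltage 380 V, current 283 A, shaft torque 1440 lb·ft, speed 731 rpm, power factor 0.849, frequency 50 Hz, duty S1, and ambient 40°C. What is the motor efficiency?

τ = 1440 lb·ft × 1.356 = 1953 N·m
ω = 2π × 731/60 = 76.55 rad/s; P_out = τω = 1953 × 76.55 = 149502 W
P_in = √3·V_L·I_L·cosφ = 1.732 × 380 × 283 × 0.849 = 158134 W
η = P_out / P_in = 149502 / 158134 = 0.945 = 94.5%

94.5 %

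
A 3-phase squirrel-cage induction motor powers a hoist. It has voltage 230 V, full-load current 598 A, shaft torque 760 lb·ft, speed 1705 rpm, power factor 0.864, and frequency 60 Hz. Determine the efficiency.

τ = 760 lb·ft × 1.356 = 1031 N·m
ω = 2π × 1705/60 = 178.5 rad/s; P_out = τω = 1031 × 178.5 = 184034 W
P_in = √3·V_L·I_L·cosφ = 1.732 × 230 × 598 × 0.864 = 205821 W
η = P_out / P_in = 184034 / 205821 = 0.894 = 89.4%

89.4 %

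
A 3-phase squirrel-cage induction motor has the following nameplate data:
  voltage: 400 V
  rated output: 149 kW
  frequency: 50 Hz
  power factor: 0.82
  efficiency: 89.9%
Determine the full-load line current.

P_out = 149 kW = 149000 W
P_in = P_out / η = 149000 / 0.899 = 165740 W
I_L = P_in / (√3·V_L·cosφ) = 165740 / (1.732 × 400 × 0.82) = 292 A

292 A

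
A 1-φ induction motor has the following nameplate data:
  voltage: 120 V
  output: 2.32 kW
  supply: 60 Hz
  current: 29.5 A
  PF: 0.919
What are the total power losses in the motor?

P_in = V·I·cosφ = 120×29.5×0.919 = 3253 W
P_out = 2320 W
Losses = P_in − P_out = 3253 − 2320 = 933 W

933 W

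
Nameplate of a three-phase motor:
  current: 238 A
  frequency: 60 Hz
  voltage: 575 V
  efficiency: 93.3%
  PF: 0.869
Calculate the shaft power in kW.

192 kW

P_in = √3·V·I·cosφ = 1.732 × 575 × 238 × 0.869 = 205974 W
P_out = η·P_in = 0.933 × 205974 = 192174 W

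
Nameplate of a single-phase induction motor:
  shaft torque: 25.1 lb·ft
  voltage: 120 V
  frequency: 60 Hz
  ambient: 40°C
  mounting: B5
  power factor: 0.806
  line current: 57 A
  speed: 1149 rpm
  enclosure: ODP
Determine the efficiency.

τ = 25.1 lb·ft × 1.356 = 34.04 N·m
ω = 2π × 1149/60 = 120.3 rad/s; P_out = τω = 34.04 × 120.3 = 4095 W
P_in = V·I·cosφ = 120 × 57 × 0.806 = 5513 W
η = P_out / P_in = 4095 / 5513 = 0.743 = 74.3%

74.3 %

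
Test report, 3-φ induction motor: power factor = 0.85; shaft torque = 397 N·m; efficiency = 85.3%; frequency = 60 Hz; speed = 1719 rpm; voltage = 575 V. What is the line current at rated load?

ω = 2π×1719/60 = 180 rad/s; P_out = τω = 397 × 180 = 71460 W
P_in = P_out / η = 71460 / 0.853 = 83775 W
I_L = P_in / (√3·V_L·cosφ) = 83775 / (1.732 × 575 × 0.85) = 99 A

99 A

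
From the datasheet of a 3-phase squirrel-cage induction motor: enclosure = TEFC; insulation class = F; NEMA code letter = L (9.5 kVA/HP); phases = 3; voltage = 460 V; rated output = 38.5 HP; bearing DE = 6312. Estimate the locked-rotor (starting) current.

459 A

S_LR = 9.5 × 38.5 = 365.75 kVA
I_LR = S_LR/(√3·V_L) = 365750/(1.732×460) = 459 A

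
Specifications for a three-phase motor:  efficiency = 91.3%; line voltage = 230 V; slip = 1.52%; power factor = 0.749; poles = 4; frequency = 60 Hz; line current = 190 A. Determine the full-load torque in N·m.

P_in = √3·V·I·cosφ = 1.732 × 230 × 190 × 0.749 = 56691 W
P_out = η·P_in = 0.913 × 56691 = 51759 W
n_s = 120×60/4 = 1800 rpm; n = 1800×(1−0.0152) = 1773 rpm
ω = 2π×1773/60 = 185.7 rad/s
τ = P_out/ω = 51759/185.7 = 279 N·m

279 N·m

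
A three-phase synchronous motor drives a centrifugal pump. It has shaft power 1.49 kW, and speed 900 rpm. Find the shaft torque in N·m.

15.8 N·m

ω = 2π × 900/60 = 94.25 rad/s
τ = P/ω = 1490/94.25 = 15.8 N·m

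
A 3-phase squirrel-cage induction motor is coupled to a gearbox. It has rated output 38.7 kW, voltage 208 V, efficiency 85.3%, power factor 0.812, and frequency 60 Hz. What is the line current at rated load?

P_out = 38.7 kW = 38700 W
P_in = P_out / η = 38700 / 0.853 = 45369 W
I_L = P_in / (√3·V_L·cosφ) = 45369 / (1.732 × 208 × 0.812) = 155 A

155 A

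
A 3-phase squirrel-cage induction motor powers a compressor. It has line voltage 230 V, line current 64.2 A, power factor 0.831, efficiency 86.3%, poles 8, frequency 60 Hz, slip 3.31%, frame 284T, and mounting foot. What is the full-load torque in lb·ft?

P_in = √3·V·I·cosφ = 1.732 × 230 × 64.2 × 0.831 = 21253 W
P_out = η·P_in = 0.863 × 21253 = 18341 W
n_s = 120×60/8 = 900 rpm; n = 900×(1−0.0331) = 870 rpm
ω = 2π×870/60 = 91.11 rad/s
τ = P_out/ω = 18341/91.11 = 201.3 N·m
In lb·ft: 201.3/1.356 = 148 lb·ft

148 lb·ft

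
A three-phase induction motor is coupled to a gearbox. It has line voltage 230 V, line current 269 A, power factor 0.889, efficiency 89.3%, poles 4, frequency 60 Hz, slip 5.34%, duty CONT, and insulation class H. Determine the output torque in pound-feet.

P_in = √3·V·I·cosφ = 1.732 × 230 × 269 × 0.889 = 95264 W
P_out = η·P_in = 0.893 × 95264 = 85071 W
n_s = 120×60/4 = 1800 rpm; n = 1800×(1−0.0534) = 1704 rpm
ω = 2π×1704/60 = 178.4 rad/s
τ = P_out/ω = 85071/178.4 = 476.9 N·m
In lb·ft: 476.9/1.356 = 352 lb·ft

352 lb·ft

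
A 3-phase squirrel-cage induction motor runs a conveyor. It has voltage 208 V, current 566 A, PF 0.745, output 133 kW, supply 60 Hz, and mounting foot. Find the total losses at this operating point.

P_in = √3·V·I·cosφ = 1.732×208×566×0.745 = 151909 W
P_out = 133000 W
Losses = P_in − P_out = 151909 − 133000 = 18909 W

18900 W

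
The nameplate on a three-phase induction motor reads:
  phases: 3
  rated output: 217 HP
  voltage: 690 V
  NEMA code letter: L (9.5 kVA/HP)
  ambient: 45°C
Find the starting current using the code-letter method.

S_LR = 9.5 × 217 = 2061.5 kVA
I_LR = S_LR/(√3·V_L) = 2061500/(1.732×690) = 1720 A

1720 A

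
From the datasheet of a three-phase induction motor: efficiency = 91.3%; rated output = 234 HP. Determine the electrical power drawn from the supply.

191 kW

P_out = 234 × 746 = 174564 W
P_in = P_out/η = 174564/0.913 = 191198 W = 191 kW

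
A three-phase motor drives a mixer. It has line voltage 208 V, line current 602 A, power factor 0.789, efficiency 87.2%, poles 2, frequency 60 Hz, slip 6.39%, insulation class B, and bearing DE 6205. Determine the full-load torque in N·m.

423 N·m

P_in = √3·V·I·cosφ = 1.732 × 208 × 602 × 0.789 = 171114 W
P_out = η·P_in = 0.872 × 171114 = 149211 W
n_s = 120×60/2 = 3600 rpm; n = 3600×(1−0.0639) = 3370 rpm
ω = 2π×3370/60 = 352.9 rad/s
τ = P_out/ω = 149211/352.9 = 423 N·m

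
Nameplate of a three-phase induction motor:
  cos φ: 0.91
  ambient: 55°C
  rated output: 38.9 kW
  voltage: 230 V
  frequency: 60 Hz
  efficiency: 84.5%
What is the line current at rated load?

127 A

P_out = 38.9 kW = 38900 W
P_in = P_out / η = 38900 / 0.845 = 46036 W
I_L = P_in / (√3·V_L·cosφ) = 46036 / (1.732 × 230 × 0.91) = 127 A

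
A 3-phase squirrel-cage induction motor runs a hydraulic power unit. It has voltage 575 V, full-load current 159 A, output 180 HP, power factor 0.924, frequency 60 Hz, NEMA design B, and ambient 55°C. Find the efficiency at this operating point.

P_out = 180 × 746 = 134280 W
P_in = √3·V_L·I_L·cosφ = 1.732 × 575 × 159 × 0.924 = 146314 W
η = P_out / P_in = 134280 / 146314 = 0.918 = 91.8%

91.8 %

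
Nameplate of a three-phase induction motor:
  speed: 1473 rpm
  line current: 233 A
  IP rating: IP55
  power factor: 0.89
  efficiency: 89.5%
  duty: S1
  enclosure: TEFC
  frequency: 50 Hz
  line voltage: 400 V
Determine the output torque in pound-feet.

615 lb·ft

P_in = √3·V·I·cosφ = 1.732 × 400 × 233 × 0.89 = 143666 W
P_out = η·P_in = 0.895 × 143666 = 128581 W
n = 1473 rpm
ω = 2π×1473/60 = 154.3 rad/s
τ = P_out/ω = 128581/154.3 = 833.3 N·m
In lb·ft: 833.3/1.356 = 615 lb·ft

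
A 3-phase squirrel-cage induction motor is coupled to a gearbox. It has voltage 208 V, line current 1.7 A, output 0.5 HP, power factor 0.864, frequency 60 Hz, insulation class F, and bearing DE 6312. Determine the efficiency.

P_out = 0.5 × 746 = 373 W
P_in = √3·V_L·I_L·cosφ = 1.732 × 208 × 1.7 × 0.864 = 529 W
η = P_out / P_in = 373 / 529 = 0.705 = 70.5%

70.5 %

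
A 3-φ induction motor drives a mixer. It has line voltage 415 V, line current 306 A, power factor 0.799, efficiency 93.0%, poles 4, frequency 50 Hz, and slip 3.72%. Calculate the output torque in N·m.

1080 N·m

P_in = √3·V·I·cosφ = 1.732 × 415 × 306 × 0.799 = 175737 W
P_out = η·P_in = 0.93 × 175737 = 163435 W
n_s = 120×50/4 = 1500 rpm; n = 1500×(1−0.0372) = 1444 rpm
ω = 2π×1444/60 = 151.2 rad/s
τ = P_out/ω = 163435/151.2 = 1080 N·m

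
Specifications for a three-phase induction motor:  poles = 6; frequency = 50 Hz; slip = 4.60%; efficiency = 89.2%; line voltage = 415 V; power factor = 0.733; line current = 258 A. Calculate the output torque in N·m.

1210 N·m

P_in = √3·V·I·cosφ = 1.732 × 415 × 258 × 0.733 = 135931 W
P_out = η·P_in = 0.892 × 135931 = 121250 W
n_s = 120×50/6 = 1000 rpm; n = 1000×(1−0.046) = 954 rpm
ω = 2π×954/60 = 99.9 rad/s
τ = P_out/ω = 121250/99.9 = 1210 N·m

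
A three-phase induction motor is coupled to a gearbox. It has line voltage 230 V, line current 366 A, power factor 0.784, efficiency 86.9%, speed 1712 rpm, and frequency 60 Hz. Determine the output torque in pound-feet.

409 lb·ft

P_in = √3·V·I·cosφ = 1.732 × 230 × 366 × 0.784 = 114307 W
P_out = η·P_in = 0.869 × 114307 = 99333 W
n = 1712 rpm
ω = 2π×1712/60 = 179.3 rad/s
τ = P_out/ω = 99333/179.3 = 554 N·m
In lb·ft: 554/1.356 = 409 lb·ft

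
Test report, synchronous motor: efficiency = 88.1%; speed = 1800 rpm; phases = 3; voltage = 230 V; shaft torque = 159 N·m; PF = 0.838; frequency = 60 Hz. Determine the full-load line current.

ω = 2π×1800/60 = 188.5 rad/s; P_out = τω = 159 × 188.5 = 29972 W
P_in = P_out / η = 29972 / 0.881 = 34020 W
I_L = P_in / (√3·V_L·cosφ) = 34020 / (1.732 × 230 × 0.838) = 102 A

102 A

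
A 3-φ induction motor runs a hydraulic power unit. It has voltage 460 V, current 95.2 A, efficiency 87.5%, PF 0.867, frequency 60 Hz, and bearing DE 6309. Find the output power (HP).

P_in = √3·V·I·cosφ = 1.732 × 460 × 95.2 × 0.867 = 65760 W
P_out = η·P_in = 0.875 × 65760 = 57540 W
= 57540/746 = 77.1 HP

77.1 HP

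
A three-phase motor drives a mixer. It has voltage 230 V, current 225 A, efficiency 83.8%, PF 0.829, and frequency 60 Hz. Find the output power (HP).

P_in = √3·V·I·cosφ = 1.732 × 230 × 225 × 0.829 = 74304 W
P_out = η·P_in = 0.838 × 74304 = 62267 W
= 62267/746 = 83.5 HP

83.5 HP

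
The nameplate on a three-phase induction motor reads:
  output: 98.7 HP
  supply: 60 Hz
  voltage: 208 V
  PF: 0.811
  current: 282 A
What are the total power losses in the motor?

8760 W

P_in = √3·V·I·cosφ = 1.732×208×282×0.811 = 82391 W
P_out = 98.7×746 = 73630 W
Losses = P_in − P_out = 82391 − 73630 = 8761 W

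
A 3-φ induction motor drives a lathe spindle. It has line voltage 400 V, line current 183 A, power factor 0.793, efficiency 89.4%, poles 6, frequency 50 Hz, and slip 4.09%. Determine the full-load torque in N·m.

P_in = √3·V·I·cosφ = 1.732 × 400 × 183 × 0.793 = 100538 W
P_out = η·P_in = 0.894 × 100538 = 89881 W
n_s = 120×50/6 = 1000 rpm; n = 1000×(1−0.0409) = 959 rpm
ω = 2π×959/60 = 100.4 rad/s
τ = P_out/ω = 89881/100.4 = 895 N·m

895 N·m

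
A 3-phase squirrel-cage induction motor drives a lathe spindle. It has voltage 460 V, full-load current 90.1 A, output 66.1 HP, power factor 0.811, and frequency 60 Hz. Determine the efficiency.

84.7 %

P_out = 66.1 × 746 = 49311 W
P_in = √3·V_L·I_L·cosφ = 1.732 × 460 × 90.1 × 0.811 = 58217 W
η = P_out / P_in = 49311 / 58217 = 0.847 = 84.7%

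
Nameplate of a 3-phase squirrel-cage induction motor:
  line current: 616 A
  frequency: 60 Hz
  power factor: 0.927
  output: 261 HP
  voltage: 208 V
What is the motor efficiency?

P_out = 261 × 746 = 194706 W
P_in = √3·V_L·I_L·cosφ = 1.732 × 208 × 616 × 0.927 = 205718 W
η = P_out / P_in = 194706 / 205718 = 0.946 = 94.6%

94.6 %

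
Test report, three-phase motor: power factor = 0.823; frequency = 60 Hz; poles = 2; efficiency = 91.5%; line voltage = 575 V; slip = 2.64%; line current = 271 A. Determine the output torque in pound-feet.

P_in = √3·V·I·cosφ = 1.732 × 575 × 271 × 0.823 = 222119 W
P_out = η·P_in = 0.915 × 222119 = 203239 W
n_s = 120×60/2 = 3600 rpm; n = 3600×(1−0.0264) = 3505 rpm
ω = 2π×3505/60 = 367 rad/s
τ = P_out/ω = 203239/367 = 553.8 N·m
In lb·ft: 553.8/1.356 = 408 lb·ft

408 lb·ft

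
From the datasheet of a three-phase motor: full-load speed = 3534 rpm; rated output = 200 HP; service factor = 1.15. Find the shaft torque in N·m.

P_out = 200 × 746 = 149200 W
ω = 2π × 3534/60 = 370.1 rad/s
τ = P_out/ω = 149200/370.1 = 403 N·m

403 N·m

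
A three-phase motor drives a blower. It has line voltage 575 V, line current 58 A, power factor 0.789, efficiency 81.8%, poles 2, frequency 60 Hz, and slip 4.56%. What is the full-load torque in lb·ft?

76.4 lb·ft

P_in = √3·V·I·cosφ = 1.732 × 575 × 58 × 0.789 = 45574 W
P_out = η·P_in = 0.818 × 45574 = 37280 W
n_s = 120×60/2 = 3600 rpm; n = 3600×(1−0.0456) = 3436 rpm
ω = 2π×3436/60 = 359.8 rad/s
τ = P_out/ω = 37280/359.8 = 103.6 N·m
In lb·ft: 103.6/1.356 = 76.4 lb·ft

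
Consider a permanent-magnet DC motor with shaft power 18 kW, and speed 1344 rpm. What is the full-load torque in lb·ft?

ω = 2π × 1344/60 = 140.7 rad/s
τ = P/ω = 18000/140.7 = 127.9 N·m
In lb·ft: 127.9/1.356 = 94.3 lb·ft

94.3 lb·ft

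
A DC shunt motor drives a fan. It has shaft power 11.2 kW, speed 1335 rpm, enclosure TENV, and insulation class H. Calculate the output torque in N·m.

ω = 2π × 1335/60 = 139.8 rad/s
τ = P/ω = 11200/139.8 = 80.1 N·m

80.1 N·m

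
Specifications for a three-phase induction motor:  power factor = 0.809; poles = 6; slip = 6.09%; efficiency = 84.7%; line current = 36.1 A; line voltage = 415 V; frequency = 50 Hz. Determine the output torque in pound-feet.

P_in = √3·V·I·cosφ = 1.732 × 415 × 36.1 × 0.809 = 20992 W
P_out = η·P_in = 0.847 × 20992 = 17780 W
n_s = 120×50/6 = 1000 rpm; n = 1000×(1−0.0609) = 939 rpm
ω = 2π×939/60 = 98.33 rad/s
τ = P_out/ω = 17780/98.33 = 180.8 N·m
In lb·ft: 180.8/1.356 = 133 lb·ft

133 lb·ft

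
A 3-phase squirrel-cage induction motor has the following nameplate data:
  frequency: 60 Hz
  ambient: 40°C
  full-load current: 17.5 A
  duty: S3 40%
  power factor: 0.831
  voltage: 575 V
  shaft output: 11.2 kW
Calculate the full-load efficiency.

77.3 %

P_out = 11.2 kW = 11200 W
P_in = √3·V_L·I_L·cosφ = 1.732 × 575 × 17.5 × 0.831 = 14483 W
η = P_out / P_in = 11200 / 14483 = 0.773 = 77.3%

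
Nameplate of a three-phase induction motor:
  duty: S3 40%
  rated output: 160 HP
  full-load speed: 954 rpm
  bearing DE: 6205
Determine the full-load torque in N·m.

1190 N·m

P_out = 160 × 746 = 119360 W
ω = 2π × 954/60 = 99.9 rad/s
τ = P_out/ω = 119360/99.9 = 1190 N·m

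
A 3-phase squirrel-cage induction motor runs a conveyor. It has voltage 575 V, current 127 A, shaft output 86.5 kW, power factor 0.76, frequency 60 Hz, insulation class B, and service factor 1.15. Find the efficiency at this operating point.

90.0 %

P_out = 86.5 kW = 86500 W
P_in = √3·V_L·I_L·cosφ = 1.732 × 575 × 127 × 0.76 = 96124 W
η = P_out / P_in = 86500 / 96124 = 0.900 = 90.0%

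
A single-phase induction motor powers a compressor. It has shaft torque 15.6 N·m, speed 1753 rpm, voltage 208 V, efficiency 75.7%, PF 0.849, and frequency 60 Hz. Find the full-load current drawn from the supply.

21.4 A

ω = 2π×1753/60 = 183.6 rad/s; P_out = τω = 15.6 × 183.6 = 2864 W
P_in = P_out / η = 2864 / 0.757 = 3783 W
I = P_in / (V·cosφ) = 3783 / (208 × 0.849) = 21.4 A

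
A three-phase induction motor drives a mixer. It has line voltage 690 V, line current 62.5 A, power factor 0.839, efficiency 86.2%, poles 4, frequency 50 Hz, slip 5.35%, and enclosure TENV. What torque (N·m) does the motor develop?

363 N·m

P_in = √3·V·I·cosφ = 1.732 × 690 × 62.5 × 0.839 = 62667 W
P_out = η·P_in = 0.862 × 62667 = 54019 W
n_s = 120×50/4 = 1500 rpm; n = 1500×(1−0.0535) = 1420 rpm
ω = 2π×1420/60 = 148.7 rad/s
τ = P_out/ω = 54019/148.7 = 363 N·m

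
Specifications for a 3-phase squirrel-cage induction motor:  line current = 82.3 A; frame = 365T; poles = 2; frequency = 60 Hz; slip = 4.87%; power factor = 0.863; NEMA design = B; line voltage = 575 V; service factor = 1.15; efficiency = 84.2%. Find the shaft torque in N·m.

166 N·m

P_in = √3·V·I·cosφ = 1.732 × 575 × 82.3 × 0.863 = 70734 W
P_out = η·P_in = 0.842 × 70734 = 59558 W
n_s = 120×60/2 = 3600 rpm; n = 3600×(1−0.0487) = 3425 rpm
ω = 2π×3425/60 = 358.7 rad/s
τ = P_out/ω = 59558/358.7 = 166 N·m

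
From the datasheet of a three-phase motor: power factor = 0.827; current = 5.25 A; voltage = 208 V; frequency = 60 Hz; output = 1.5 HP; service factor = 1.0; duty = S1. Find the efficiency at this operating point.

71.5 %

P_out = 1.5 × 746 = 1119 W
P_in = √3·V_L·I_L·cosφ = 1.732 × 208 × 5.25 × 0.827 = 1564 W
η = P_out / P_in = 1119 / 1564 = 0.715 = 71.5%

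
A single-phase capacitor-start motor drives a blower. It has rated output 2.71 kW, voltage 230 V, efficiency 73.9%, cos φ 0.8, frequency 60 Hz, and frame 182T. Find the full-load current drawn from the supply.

19.9 A

P_out = 2.71 kW = 2710 W
P_in = P_out / η = 2710 / 0.739 = 3667 W
I = P_in / (V·cosφ) = 3667 / (230 × 0.8) = 19.9 A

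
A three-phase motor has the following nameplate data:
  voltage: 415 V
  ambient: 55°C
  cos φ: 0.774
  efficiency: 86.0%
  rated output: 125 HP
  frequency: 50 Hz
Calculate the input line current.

195 A

P_out = 125 × 746 = 93250 W
P_in = P_out / η = 93250 / 0.860 = 108430 W
I_L = P_in / (√3·V_L·cosφ) = 108430 / (1.732 × 415 × 0.774) = 195 A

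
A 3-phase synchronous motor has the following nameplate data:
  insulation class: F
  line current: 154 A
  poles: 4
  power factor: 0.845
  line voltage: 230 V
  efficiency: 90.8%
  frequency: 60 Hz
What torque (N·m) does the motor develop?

P_in = √3·V·I·cosφ = 1.732 × 230 × 154 × 0.845 = 51839 W
P_out = η·P_in = 0.908 × 51839 = 47070 W
n = n_s = 120×60/4 = 1800 rpm (synchronous)
ω = 2π×1800/60 = 188.5 rad/s
τ = P_out/ω = 47070/188.5 = 250 N·m

250 N·m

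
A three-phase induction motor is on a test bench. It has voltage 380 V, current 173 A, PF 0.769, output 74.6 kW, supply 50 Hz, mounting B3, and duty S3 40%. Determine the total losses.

P_in = √3·V·I·cosφ = 1.732×380×173×0.769 = 87560 W
P_out = 74600 W
Losses = P_in − P_out = 87560 − 74600 = 12960 W

13 kW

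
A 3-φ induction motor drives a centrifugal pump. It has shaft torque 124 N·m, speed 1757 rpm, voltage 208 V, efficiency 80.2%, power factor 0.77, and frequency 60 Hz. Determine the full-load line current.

103 A

ω = 2π×1757/60 = 184 rad/s; P_out = τω = 124 × 184 = 22816 W
P_in = P_out / η = 22816 / 0.802 = 28449 W
I_L = P_in / (√3·V_L·cosφ) = 28449 / (1.732 × 208 × 0.77) = 103 A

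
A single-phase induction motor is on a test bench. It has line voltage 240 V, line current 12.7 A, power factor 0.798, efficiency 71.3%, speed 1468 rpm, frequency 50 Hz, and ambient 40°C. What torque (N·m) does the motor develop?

11.3 N·m

P_in = V·I·cosφ = 240 × 12.7 × 0.798 = 2432 W
P_out = η·P_in = 0.713 × 2432 = 1734 W
n = 1468 rpm
ω = 2π×1468/60 = 153.7 rad/s
τ = P_out/ω = 1734/153.7 = 11.3 N·m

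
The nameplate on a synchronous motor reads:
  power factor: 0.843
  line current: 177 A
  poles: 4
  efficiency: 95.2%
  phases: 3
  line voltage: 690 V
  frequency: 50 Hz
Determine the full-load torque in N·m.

1080 N·m

P_in = √3·V·I·cosφ = 1.732 × 690 × 177 × 0.843 = 178319 W
P_out = η·P_in = 0.952 × 178319 = 169760 W
n = n_s = 120×50/4 = 1500 rpm (synchronous)
ω = 2π×1500/60 = 157.1 rad/s
τ = P_out/ω = 169760/157.1 = 1080 N·m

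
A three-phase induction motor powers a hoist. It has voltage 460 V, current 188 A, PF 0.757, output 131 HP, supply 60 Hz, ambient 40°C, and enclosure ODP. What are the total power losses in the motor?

P_in = √3·V·I·cosφ = 1.732×460×188×0.757 = 113386 W
P_out = 131×746 = 97726 W
Losses = P_in − P_out = 113386 − 97726 = 15660 W

15700 W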